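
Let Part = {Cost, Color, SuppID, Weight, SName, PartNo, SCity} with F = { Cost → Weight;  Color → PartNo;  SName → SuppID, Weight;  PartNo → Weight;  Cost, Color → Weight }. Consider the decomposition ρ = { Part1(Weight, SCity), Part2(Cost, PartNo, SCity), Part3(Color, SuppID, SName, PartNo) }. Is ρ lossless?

No

Chase test. Columns are Cost, Color, SuppID, Weight, SName, PartNo, SCity; row i has aⱼ where attribute j ∈ Parti, else bᵢⱼ.
Initial tableau (one row per fragment):
  row 1: b11 b12 b13 a4 b15 b16 a7
  row 2: a1 b22 b23 b24 b25 a6 a7
  row 3: b31 a2 a3 b34 a5 a6 b37
Rows 2 and 3 agree on PartNo; apply PartNo→Weight and equate their Weight entries.
No row becomes fully distinguished — the join is lossy.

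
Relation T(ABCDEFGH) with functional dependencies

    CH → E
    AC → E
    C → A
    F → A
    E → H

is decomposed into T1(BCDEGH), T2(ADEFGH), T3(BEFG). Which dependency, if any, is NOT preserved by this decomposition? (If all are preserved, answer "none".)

C → A

Check C → A: no single fragment contains all of {AC}, and the restricted closure of {C} across the fragments never reaches {A}.
CH → E is preserved.
AC → E is preserved.
F → A is preserved.
E → H is preserved.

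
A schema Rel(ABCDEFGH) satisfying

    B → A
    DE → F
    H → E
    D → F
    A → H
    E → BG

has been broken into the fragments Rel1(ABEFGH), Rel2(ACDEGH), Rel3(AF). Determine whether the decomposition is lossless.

Chase test. Columns are ABCDEFGH; row i has aⱼ where attribute j ∈ Reli, else bᵢⱼ.
Initial tableau (one row per fragment):
  row 1: a1 a2 b13 b14 a5 a6 a7 a8
  row 2: a1 b22 a3 a4 a5 b26 a7 a8
  row 3: a1 b32 b33 b34 b35 a6 b37 b38
Rows 1 and 3 agree on A; apply A→H and equate their H entries.
Rows 1 and 2 agree on E; apply E→BG and equate their BG entries.
Rows 1 and 3 agree on H; apply H→E and equate their E entries.
Rows 1 and 3 agree on E; apply E→BG and equate their BG entries.
No row becomes fully distinguished — the join is lossy.

No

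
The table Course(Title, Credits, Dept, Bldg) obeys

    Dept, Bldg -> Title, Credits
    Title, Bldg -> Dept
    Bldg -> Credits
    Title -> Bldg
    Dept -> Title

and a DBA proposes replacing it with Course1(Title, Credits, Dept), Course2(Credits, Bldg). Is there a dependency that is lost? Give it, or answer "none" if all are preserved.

Title -> Bldg

Check Title → Bldg: no single fragment contains all of {Title, Bldg}, and the restricted closure of {Title} across the fragments never reaches {Bldg}.
Dept, Bldg → Title, Credits is preserved.
Title, Bldg → Dept is preserved.
Bldg → Credits is preserved.
Dept → Title is preserved.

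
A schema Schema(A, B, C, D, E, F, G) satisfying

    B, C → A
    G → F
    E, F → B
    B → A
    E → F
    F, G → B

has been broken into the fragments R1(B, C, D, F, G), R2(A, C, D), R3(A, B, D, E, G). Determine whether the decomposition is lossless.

No

Chase test. Columns are A, B, C, D, E, F, G; row i has aⱼ where attribute j ∈ Ri, else bᵢⱼ.
Initial tableau (one row per fragment):
  row 1: b11 a2 a3 a4 b15 a6 a7
  row 2: a1 b22 a3 a4 b25 b26 b27
  row 3: a1 a2 b33 a4 a5 b36 a7
Rows 1 and 3 agree on G; apply G→F and equate their F entries.
Rows 1 and 3 agree on B; apply B→A and equate their A entries.
No row becomes fully distinguished — the join is lossy.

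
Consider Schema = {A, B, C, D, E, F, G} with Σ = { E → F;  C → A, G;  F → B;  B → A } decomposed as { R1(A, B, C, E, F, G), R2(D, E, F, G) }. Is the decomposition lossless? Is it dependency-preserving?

Lossless test: (E, F, G)⁺ = {A, B, E, F, G}, which is a superkey of neither fragment — lossy.
Dependency preservation: every FD's attributes lie within a single fragment, so each can be enforced locally — preserved.

lossy but dependency-preserving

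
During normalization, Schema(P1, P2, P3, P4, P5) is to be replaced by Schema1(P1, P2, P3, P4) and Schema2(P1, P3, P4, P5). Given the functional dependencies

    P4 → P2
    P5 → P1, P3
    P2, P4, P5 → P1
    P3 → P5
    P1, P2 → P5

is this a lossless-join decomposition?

Yes

Common attributes: Schema1 ∩ Schema2 = {P1, P3, P4}.
Closure of {P1, P3, P4}: P4 → P2 applies, adding P2; P3 → P5 applies, adding P5. So (P1, P3, P4)⁺ = {P1, P2, P3, P4, P5}.
This closure contains every attribute of Schema1, so Schema1 ∩ Schema2 → Schema1. The join is lossless.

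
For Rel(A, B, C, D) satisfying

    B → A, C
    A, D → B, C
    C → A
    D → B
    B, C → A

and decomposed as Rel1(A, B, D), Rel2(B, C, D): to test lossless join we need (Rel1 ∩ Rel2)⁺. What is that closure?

Rel1 ∩ Rel2 = {B, D}.
B → A, C applies, adding A, C
Closure: {A, B, C, D}.

A, B, C, D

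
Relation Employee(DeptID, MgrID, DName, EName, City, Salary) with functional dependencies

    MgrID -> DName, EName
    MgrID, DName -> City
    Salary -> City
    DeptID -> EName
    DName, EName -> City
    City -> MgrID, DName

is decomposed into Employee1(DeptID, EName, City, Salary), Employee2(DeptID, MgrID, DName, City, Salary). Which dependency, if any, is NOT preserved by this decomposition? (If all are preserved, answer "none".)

Check DName, EName → City: no single fragment contains all of {DName, EName, City}, and the restricted closure of {DName, EName} across the fragments never reaches {City}.
MgrID → DName, EName is preserved.
MgrID, DName → City is preserved.
Salary → City is preserved.
DeptID → EName is preserved.
City → MgrID, DName is preserved.

DName, EName -> City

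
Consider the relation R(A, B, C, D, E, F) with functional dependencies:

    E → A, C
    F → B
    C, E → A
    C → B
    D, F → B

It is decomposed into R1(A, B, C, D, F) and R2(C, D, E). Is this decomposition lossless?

Common attributes: R1 ∩ R2 = {C, D}.
Closure of {C, D}: C → B applies, adding B. So (C, D)⁺ = {B, C, D}.
The closure contains neither all of R1 = {A, B, C, D, F} nor all of R2 = {C, D, E}, so the common attributes are not a superkey of either fragment. The join is lossy.

No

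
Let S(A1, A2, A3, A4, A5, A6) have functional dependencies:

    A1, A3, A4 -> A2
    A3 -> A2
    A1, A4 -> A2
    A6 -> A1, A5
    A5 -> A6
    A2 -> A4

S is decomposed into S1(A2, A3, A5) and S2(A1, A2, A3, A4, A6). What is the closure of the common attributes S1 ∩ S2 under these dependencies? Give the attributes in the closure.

S1 ∩ S2 = {A2, A3}.
A2 → A4 applies, adding A4
Closure: {A2, A3, A4}.

A2, A3, A4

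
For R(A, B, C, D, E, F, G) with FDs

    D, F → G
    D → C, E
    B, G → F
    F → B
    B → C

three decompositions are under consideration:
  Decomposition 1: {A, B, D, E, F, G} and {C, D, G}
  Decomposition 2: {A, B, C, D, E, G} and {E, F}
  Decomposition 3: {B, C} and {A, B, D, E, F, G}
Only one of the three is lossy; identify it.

Decomposition 2

Decomposition 1: common = {D, G}, closure = {C, D, E, G} → lossless.
Decomposition 2: common = {E}, closure = {E} → lossy.
Decomposition 3: common = {B}, closure = {B, C} → lossless.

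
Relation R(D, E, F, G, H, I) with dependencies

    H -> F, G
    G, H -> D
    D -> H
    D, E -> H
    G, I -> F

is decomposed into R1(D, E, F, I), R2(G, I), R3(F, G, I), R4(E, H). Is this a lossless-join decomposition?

No

Chase test. Columns are D, E, F, G, H, I; row i has aⱼ where attribute j ∈ Ri, else bᵢⱼ.
Initial tableau (one row per fragment):
  row 1: a1 a2 a3 b14 b15 a6
  row 2: b21 b22 b23 a4 b25 a6
  row 3: b31 b32 a3 a4 b35 a6
  row 4: b41 a2 b43 b44 a5 b46
Rows 2 and 3 agree on G, I; apply G, I→F and equate their F entries.
No row becomes fully distinguished — the join is lossy.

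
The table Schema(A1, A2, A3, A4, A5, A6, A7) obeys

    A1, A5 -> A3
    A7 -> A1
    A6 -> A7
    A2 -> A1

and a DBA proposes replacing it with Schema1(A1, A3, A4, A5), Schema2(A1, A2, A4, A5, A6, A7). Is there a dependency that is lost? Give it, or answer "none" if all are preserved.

none

A1, A5 → A3 lies within Schema1.
A7 → A1 lies within Schema2.
A6 → A7 lies within Schema2.
A2 → A1 lies within Schema2.
Every dependency is enforceable on the fragments, so the decomposition is dependency-preserving.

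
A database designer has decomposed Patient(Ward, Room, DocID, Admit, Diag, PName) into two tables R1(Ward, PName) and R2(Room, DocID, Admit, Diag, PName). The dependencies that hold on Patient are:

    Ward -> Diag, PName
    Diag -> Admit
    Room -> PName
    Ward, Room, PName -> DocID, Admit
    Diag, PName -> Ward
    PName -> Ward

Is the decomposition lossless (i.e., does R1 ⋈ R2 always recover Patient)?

Yes

Common attributes: R1 ∩ R2 = {PName}.
Closure of {PName}: PName → Ward applies, adding Ward; Ward → Diag, PName applies, adding Diag; Diag → Admit applies, adding Admit. So (PName)⁺ = {Ward, Admit, Diag, PName}.
This closure contains every attribute of R1, so R1 ∩ R2 → R1. The join is lossless.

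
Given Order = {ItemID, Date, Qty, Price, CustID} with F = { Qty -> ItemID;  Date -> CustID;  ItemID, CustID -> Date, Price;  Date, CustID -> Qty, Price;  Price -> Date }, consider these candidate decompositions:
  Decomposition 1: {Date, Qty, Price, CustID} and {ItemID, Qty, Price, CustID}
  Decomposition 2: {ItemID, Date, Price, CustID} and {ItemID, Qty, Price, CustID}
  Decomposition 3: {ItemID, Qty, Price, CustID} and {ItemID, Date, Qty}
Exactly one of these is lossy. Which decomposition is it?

Decomposition 1: common = {Qty, Price, CustID}, closure = {ItemID, Date, Qty, Price, CustID} → lossless.
Decomposition 2: common = {ItemID, Price, CustID}, closure = {ItemID, Date, Qty, Price, CustID} → lossless.
Decomposition 3: common = {ItemID, Qty}, closure = {ItemID, Qty} → lossy.

Decomposition 3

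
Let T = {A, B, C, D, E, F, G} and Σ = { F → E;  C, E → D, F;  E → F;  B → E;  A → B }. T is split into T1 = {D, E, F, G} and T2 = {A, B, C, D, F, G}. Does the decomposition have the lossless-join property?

Yes

Common attributes: T1 ∩ T2 = {D, F, G}.
Closure of {D, F, G}: F → E applies, adding E. So (D, F, G)⁺ = {D, E, F, G}.
This closure contains every attribute of T1, so T1 ∩ T2 → T1. The join is lossless.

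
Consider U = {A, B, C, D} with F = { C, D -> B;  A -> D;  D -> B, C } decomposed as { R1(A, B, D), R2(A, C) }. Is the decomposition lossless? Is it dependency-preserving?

Lossless test: (A)⁺ = {A, B, C, D}, which contains all of one fragment — lossless.
Dependency preservation: the restricted closure of {D} across the fragments never reaches {B, C}, so D → B, C cannot be enforced without a join — not preserved.

lossless but not dependency-preserving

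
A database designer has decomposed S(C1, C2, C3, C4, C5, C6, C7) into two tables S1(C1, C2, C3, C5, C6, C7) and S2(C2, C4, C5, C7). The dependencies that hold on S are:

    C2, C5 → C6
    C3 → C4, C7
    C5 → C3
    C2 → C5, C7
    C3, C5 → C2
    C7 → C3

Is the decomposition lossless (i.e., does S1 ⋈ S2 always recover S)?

Yes

Common attributes: S1 ∩ S2 = {C2, C5, C7}.
Closure of {C2, C5, C7}: C2, C5 → C6 applies, adding C6; C5 → C3 applies, adding C3; C3 → C4, C7 applies, adding C4. So (C2, C5, C7)⁺ = {C2, C3, C4, C5, C6, C7}.
This closure contains every attribute of S2, so S1 ∩ S2 → S2. The join is lossless.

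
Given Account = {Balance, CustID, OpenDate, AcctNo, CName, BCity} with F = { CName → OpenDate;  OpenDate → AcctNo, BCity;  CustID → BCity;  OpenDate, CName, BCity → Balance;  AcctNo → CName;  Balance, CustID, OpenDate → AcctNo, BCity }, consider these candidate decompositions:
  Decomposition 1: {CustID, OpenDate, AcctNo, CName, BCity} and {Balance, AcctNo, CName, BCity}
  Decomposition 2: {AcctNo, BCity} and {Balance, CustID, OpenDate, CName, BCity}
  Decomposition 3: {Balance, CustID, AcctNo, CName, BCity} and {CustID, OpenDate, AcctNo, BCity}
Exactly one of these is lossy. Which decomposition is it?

Decomposition 2

Decomposition 1: common = {AcctNo, CName, BCity}, closure = {Balance, OpenDate, AcctNo, CName, BCity} → lossless.
Decomposition 2: common = {BCity}, closure = {BCity} → lossy.
Decomposition 3: common = {CustID, AcctNo, BCity}, closure = {Balance, CustID, OpenDate, AcctNo, CName, BCity} → lossless.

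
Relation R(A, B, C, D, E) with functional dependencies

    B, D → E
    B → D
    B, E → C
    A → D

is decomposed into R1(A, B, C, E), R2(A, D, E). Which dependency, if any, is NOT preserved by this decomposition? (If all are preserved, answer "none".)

Check B → D: no single fragment contains all of {B, D}, and the restricted closure of {B} across the fragments never reaches {D}.
B, D → E is preserved.
B, E → C is preserved.
A → D is preserved.

B → D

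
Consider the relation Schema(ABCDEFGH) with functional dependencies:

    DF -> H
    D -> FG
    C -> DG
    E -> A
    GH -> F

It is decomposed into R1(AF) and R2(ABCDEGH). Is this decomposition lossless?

No

Common attributes: R1 ∩ R2 = {A}.
No dependency enlarges {A}, so (A)⁺ = {A}.
The closure contains neither all of R1 = {AF} nor all of R2 = {ABCDEGH}, so the common attributes are not a superkey of either fragment. The join is lossy.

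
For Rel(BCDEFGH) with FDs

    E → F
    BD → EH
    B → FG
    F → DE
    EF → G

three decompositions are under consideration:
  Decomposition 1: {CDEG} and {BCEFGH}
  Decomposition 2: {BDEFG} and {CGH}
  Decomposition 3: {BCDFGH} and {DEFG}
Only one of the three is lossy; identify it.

Decomposition 1: common = {CEG}, closure = {CDEFG} → lossless.
Decomposition 2: common = {G}, closure = {G} → lossy.
Decomposition 3: common = {DFG}, closure = {DEFG} → lossless.

Decomposition 2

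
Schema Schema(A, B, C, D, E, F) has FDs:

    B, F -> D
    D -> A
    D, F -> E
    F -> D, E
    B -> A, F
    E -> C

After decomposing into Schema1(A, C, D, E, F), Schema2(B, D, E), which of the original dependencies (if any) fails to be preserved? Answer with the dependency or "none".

B -> A, F

Check B → A, F: no single fragment contains all of {A, B, F}, and the restricted closure of {B} across the fragments never reaches {A, F}.
B, F → D is preserved.
D → A is preserved.
D, F → E is preserved.
F → D, E is preserved.
E → C is preserved.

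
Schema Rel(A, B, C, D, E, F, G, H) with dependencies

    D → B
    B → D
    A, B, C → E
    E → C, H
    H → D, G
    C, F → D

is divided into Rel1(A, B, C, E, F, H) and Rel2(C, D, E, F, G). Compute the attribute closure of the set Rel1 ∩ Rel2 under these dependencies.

Rel1 ∩ Rel2 = {C, E, F}.
E → C, H applies, adding H
H → D, G applies, adding D, G
D → B applies, adding B
Closure: {B, C, D, E, F, G, H}.

B, C, D, E, F, G, H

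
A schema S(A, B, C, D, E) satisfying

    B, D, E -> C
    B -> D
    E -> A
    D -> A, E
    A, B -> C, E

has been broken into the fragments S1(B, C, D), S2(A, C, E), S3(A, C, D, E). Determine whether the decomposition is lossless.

Yes

Chase test. Columns are A, B, C, D, E; row i has aⱼ where attribute j ∈ Si, else bᵢⱼ.
Initial tableau (one row per fragment):
  row 1: b11 a2 a3 a4 b15
  row 2: a1 b22 a3 b24 a5
  row 3: a1 b32 a3 a4 a5
Rows 1 and 3 agree on D; apply D→A, E and equate their A, E entries.
Row 1 is now all distinguished symbols — the join is lossless.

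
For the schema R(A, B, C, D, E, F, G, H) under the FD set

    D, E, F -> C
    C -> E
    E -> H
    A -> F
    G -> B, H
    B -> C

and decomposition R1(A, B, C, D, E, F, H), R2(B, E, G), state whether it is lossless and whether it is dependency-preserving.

lossy but dependency-preserving

Lossless test: (B, E)⁺ = {B, C, E, H}, which is a superkey of neither fragment — lossy.
Dependency preservation: G → B, H is not contained in any single fragment, but the restricted closure of its left-hand side across the fragments still reaches the right-hand side; the remaining FDs each lie inside some fragment. All dependencies are preserved.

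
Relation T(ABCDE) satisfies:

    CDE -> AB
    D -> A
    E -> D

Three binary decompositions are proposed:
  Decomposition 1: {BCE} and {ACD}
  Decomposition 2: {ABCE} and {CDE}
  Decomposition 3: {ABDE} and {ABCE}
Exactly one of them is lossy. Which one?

Decomposition 1

Decomposition 1: common = {C}, closure = {C} → lossy.
Decomposition 2: common = {CE}, closure = {ABCDE} → lossless.
Decomposition 3: common = {ABE}, closure = {ABDE} → lossless.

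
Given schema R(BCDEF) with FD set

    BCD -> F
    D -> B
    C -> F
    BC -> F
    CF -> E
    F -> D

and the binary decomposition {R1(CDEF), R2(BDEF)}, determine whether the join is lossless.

Common attributes: R1 ∩ R2 = {DEF}.
Closure of {DEF}: D → B applies, adding B. So (DEF)⁺ = {BDEF}.
This closure contains every attribute of R2, so R1 ∩ R2 → R2. The join is lossless.

Yes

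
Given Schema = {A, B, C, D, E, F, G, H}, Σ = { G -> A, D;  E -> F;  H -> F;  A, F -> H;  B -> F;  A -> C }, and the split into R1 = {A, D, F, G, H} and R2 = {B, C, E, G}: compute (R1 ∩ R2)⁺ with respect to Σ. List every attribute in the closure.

R1 ∩ R2 = {G}.
G → A, D applies, adding A, D
A → C applies, adding C
Closure: {A, C, D, G}.

A, C, D, G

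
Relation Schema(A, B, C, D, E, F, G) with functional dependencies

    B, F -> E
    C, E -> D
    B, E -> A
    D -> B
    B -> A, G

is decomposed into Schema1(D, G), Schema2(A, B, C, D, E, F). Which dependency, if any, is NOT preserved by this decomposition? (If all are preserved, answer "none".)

Check B → A, G: no single fragment contains all of {A, B, G}, and the restricted closure of {B} across the fragments never reaches {A, G}.
B, F → E is preserved.
C, E → D is preserved.
B, E → A is preserved.
D → B is preserved.

B -> A, G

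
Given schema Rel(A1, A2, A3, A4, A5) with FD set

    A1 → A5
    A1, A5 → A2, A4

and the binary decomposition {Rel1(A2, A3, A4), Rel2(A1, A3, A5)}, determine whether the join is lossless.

Common attributes: Rel1 ∩ Rel2 = {A3}.
No dependency enlarges {A3}, so (A3)⁺ = {A3}.
The closure contains neither all of Rel1 = {A2, A3, A4} nor all of Rel2 = {A1, A3, A5}, so the common attributes are not a superkey of either fragment. The join is lossy.

No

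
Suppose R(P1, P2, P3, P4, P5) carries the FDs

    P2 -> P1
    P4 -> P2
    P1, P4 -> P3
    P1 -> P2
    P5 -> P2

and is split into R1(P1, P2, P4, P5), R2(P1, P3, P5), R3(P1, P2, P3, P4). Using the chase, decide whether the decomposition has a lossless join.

Yes

Chase test. Columns are P1, P2, P3, P4, P5; row i has aⱼ where attribute j ∈ Ri, else bᵢⱼ.
Initial tableau (one row per fragment):
  row 1: a1 a2 b13 a4 a5
  row 2: a1 b22 a3 b24 a5
  row 3: a1 a2 a3 a4 b35
Rows 1 and 3 agree on P1, P4; apply P1, P4→P3 and equate their P3 entries.
Rows 1 and 2 agree on P1; apply P1→P2 and equate their P2 entries.
Row 1 is now all distinguished symbols — the join is lossless.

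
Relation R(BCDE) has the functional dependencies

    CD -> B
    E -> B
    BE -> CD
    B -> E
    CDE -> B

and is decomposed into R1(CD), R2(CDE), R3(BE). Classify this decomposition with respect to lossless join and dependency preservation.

lossless and dependency-preserving

Lossless test (chase): Rows 1 and 2 agree on CD; apply CD→B and equate their B entries. Rows 2 and 3 agree on E; apply E→B and equate their B entries. Rows 2 and 3 agree on BE; apply BE→CD and equate their CD entries. Rows 1 and 2 agree on B; apply B→E and equate their E entries. Row 1 is now all distinguished symbols — the join is lossless.
Dependency preservation: CD → B; BE → CD; CDE → B are not contained in any single fragment, but the restricted closure of each left-hand side across the fragments still reaches the right-hand side; the remaining FDs each lie inside some fragment. All dependencies are preserved.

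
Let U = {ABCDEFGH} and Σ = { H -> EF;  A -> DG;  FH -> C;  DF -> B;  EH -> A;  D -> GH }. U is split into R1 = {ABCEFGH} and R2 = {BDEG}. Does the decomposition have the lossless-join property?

Common attributes: R1 ∩ R2 = {BEG}.
No dependency enlarges {BEG}, so (BEG)⁺ = {BEG}.
The closure contains neither all of R1 = {ABCEFGH} nor all of R2 = {BDEG}, so the common attributes are not a superkey of either fragment. The join is lossy.

No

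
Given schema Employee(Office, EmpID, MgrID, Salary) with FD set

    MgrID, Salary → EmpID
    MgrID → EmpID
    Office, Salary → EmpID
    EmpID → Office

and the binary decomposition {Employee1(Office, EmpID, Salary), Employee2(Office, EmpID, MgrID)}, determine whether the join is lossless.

No

Common attributes: Employee1 ∩ Employee2 = {Office, EmpID}.
No dependency enlarges {Office, EmpID}, so (Office, EmpID)⁺ = {Office, EmpID}.
The closure contains neither all of Employee1 = {Office, EmpID, Salary} nor all of Employee2 = {Office, EmpID, MgrID}, so the common attributes are not a superkey of either fragment. The join is lossy.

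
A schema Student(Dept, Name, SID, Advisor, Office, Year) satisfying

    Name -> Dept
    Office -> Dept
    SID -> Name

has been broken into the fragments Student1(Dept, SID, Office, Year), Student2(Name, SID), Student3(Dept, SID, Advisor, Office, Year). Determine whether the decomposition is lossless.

Chase test. Columns are Dept, Name, SID, Advisor, Office, Year; row i has aⱼ where attribute j ∈ Studenti, else bᵢⱼ.
Initial tableau (one row per fragment):
  row 1: a1 b12 a3 b14 a5 a6
  row 2: b21 a2 a3 b24 b25 b26
  row 3: a1 b32 a3 a4 a5 a6
Rows 1 and 2 agree on SID; apply SID→Name and equate their Name entries.
Rows 1 and 3 agree on SID; apply SID→Name and equate their Name entries.
Rows 1 and 2 agree on Name; apply Name→Dept and equate their Dept entries.
Row 3 is now all distinguished symbols — the join is lossless.

Yes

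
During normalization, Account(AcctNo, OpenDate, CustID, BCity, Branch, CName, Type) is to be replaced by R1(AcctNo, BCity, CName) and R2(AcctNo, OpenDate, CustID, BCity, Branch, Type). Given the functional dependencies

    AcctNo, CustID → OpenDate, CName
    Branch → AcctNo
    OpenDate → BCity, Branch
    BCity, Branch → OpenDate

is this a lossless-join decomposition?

No

Common attributes: R1 ∩ R2 = {AcctNo, BCity}.
No dependency enlarges {AcctNo, BCity}, so (AcctNo, BCity)⁺ = {AcctNo, BCity}.
The closure contains neither all of R1 = {AcctNo, BCity, CName} nor all of R2 = {AcctNo, OpenDate, CustID, BCity, Branch, Type}, so the common attributes are not a superkey of either fragment. The join is lossy.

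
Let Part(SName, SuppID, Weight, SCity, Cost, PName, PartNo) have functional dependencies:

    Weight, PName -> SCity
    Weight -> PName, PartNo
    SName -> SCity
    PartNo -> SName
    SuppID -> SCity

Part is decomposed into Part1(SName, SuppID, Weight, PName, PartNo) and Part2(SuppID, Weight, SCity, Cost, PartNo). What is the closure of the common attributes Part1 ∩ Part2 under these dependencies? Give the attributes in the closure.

SName, SuppID, Weight, SCity, PName, PartNo

Part1 ∩ Part2 = {SuppID, Weight, PartNo}.
Weight → PName, PartNo applies, adding PName
PartNo → SName applies, adding SName
SuppID → SCity applies, adding SCity
Closure: {SName, SuppID, Weight, SCity, PName, PartNo}.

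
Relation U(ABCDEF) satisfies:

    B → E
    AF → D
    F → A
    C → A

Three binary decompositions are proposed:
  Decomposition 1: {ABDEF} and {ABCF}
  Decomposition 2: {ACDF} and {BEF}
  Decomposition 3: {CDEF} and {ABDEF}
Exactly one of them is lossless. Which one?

Decomposition 1: common = {ABF}, closure = {ABDEF} → lossless.
Decomposition 2: common = {F}, closure = {ADF} → lossy.
Decomposition 3: common = {DEF}, closure = {ADEF} → lossy.

Decomposition 1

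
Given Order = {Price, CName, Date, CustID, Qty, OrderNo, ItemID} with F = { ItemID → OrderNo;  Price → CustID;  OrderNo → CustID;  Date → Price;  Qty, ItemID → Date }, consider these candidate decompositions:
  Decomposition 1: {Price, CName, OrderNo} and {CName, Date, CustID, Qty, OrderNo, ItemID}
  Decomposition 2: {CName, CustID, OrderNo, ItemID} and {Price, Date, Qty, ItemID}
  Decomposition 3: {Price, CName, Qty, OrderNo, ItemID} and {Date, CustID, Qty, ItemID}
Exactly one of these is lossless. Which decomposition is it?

Decomposition 3

Decomposition 1: common = {CName, OrderNo}, closure = {CName, CustID, OrderNo} → lossy.
Decomposition 2: common = {ItemID}, closure = {CustID, OrderNo, ItemID} → lossy.
Decomposition 3: common = {Qty, ItemID}, closure = {Price, Date, CustID, Qty, OrderNo, ItemID} → lossless.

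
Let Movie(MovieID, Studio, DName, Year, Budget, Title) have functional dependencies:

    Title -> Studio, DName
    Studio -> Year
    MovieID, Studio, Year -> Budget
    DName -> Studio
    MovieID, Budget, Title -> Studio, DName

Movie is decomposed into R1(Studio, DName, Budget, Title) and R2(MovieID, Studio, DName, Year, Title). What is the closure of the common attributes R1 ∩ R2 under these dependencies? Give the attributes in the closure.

R1 ∩ R2 = {Studio, DName, Title}.
Studio → Year applies, adding Year
Closure: {Studio, DName, Year, Title}.

Studio, DName, Year, Title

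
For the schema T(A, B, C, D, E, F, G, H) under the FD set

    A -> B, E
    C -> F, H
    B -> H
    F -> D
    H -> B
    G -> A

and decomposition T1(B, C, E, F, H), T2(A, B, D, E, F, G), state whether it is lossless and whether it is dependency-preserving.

Lossless test: (B, E, F)⁺ = {B, D, E, F, H}, which is a superkey of neither fragment — lossy.
Dependency preservation: every FD's attributes lie within a single fragment, so each can be enforced locally — preserved.

lossy but dependency-preserving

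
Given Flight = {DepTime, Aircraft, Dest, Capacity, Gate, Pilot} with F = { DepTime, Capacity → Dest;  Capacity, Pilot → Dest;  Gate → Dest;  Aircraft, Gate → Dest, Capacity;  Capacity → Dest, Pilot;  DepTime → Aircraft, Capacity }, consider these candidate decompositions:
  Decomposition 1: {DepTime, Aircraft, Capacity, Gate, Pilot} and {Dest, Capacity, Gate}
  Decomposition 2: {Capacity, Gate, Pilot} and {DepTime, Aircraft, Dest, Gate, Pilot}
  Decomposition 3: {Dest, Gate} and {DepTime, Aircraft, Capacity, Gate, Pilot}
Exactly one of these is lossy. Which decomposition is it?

Decomposition 1: common = {Capacity, Gate}, closure = {Dest, Capacity, Gate, Pilot} → lossless.
Decomposition 2: common = {Gate, Pilot}, closure = {Dest, Gate, Pilot} → lossy.
Decomposition 3: common = {Gate}, closure = {Dest, Gate} → lossless.

Decomposition 2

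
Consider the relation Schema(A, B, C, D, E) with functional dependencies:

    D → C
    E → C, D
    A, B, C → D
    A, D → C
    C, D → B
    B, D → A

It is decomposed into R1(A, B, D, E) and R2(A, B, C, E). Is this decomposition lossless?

Common attributes: R1 ∩ R2 = {A, B, E}.
Closure of {A, B, E}: E → C, D applies, adding C, D. So (A, B, E)⁺ = {A, B, C, D, E}.
This closure contains every attribute of R1, so R1 ∩ R2 → R1. The join is lossless.

Yes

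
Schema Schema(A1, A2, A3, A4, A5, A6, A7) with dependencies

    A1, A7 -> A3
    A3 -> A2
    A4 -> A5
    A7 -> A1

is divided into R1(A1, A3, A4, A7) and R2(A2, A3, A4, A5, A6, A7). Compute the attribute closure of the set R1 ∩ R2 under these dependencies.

A1, A2, A3, A4, A5, A7

R1 ∩ R2 = {A3, A4, A7}.
A3 → A2 applies, adding A2
A4 → A5 applies, adding A5
A7 → A1 applies, adding A1
Closure: {A1, A2, A3, A4, A5, A7}.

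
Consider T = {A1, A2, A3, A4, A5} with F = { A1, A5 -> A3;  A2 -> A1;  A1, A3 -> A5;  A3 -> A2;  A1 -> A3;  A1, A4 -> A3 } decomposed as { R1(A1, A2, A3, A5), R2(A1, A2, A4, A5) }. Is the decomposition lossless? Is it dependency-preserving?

Lossless test: (A1, A2, A5)⁺ = {A1, A2, A3, A5}, which contains all of one fragment — lossless.
Dependency preservation: A1, A4 → A3 is not contained in any single fragment, but the restricted closure of its left-hand side across the fragments still reaches the right-hand side; the remaining FDs each lie inside some fragment. All dependencies are preserved.

lossless and dependency-preserving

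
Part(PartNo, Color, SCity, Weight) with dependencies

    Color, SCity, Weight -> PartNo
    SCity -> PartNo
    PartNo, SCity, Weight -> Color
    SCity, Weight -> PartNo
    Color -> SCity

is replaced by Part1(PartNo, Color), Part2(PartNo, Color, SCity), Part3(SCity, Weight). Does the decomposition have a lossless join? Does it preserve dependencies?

Lossless test (chase): Rows 2 and 3 agree on SCity; apply SCity→PartNo and equate their PartNo entries. Rows 1 and 2 agree on Color; apply Color→SCity and equate their SCity entries. No row becomes fully distinguished — the join is lossy.
Dependency preservation: the restricted closure of {PartNo, SCity, Weight} across the fragments never reaches {Color}, so PartNo, SCity, Weight → Color cannot be enforced without a join — not preserved.

lossy and not dependency-preserving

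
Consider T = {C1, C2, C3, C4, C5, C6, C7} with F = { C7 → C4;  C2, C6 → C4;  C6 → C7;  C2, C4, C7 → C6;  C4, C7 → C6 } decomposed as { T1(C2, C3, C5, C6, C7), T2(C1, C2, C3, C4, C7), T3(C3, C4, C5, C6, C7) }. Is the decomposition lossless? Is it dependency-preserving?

Lossless test (chase): Rows 1 and 2 agree on C7; apply C7→C4 and equate their C4 entries. Rows 1 and 2 agree on C2, C4, C7; apply C2, C4, C7→C6 and equate their C6 entries. No row becomes fully distinguished — the join is lossy.
Dependency preservation: C2, C6 → C4; C2, C4, C7 → C6 are not contained in any single fragment, but the restricted closure of each left-hand side across the fragments still reaches the right-hand side; the remaining FDs each lie inside some fragment. All dependencies are preserved.

lossy but dependency-preserving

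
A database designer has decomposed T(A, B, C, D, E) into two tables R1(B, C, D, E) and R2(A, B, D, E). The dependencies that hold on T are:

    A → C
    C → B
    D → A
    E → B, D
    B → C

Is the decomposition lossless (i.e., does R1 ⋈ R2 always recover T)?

Common attributes: R1 ∩ R2 = {B, D, E}.
Closure of {B, D, E}: D → A applies, adding A; B → C applies, adding C. So (B, D, E)⁺ = {A, B, C, D, E}.
This closure contains every attribute of R1, so R1 ∩ R2 → R1. The join is lossless.

Yes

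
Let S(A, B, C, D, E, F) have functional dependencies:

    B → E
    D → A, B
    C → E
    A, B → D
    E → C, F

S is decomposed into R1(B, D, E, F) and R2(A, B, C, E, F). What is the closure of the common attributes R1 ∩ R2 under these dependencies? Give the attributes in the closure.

B, C, E, F

R1 ∩ R2 = {B, E, F}.
E → C, F applies, adding C
Closure: {B, C, E, F}.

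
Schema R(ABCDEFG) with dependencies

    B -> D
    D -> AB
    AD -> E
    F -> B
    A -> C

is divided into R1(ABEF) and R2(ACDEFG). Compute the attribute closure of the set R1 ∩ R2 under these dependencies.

R1 ∩ R2 = {AEF}.
F → B applies, adding B
A → C applies, adding C
B → D applies, adding D
Closure: {ABCDEF}.

ABCDEF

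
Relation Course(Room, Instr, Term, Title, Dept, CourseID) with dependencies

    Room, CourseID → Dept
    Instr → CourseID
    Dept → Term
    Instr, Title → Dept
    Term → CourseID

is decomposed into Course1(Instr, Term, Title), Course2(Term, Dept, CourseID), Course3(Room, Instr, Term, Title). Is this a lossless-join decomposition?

Chase test. Columns are Room, Instr, Term, Title, Dept, CourseID; row i has aⱼ where attribute j ∈ Coursei, else bᵢⱼ.
Initial tableau (one row per fragment):
  row 1: b11 a2 a3 a4 b15 b16
  row 2: b21 b22 a3 b24 a5 a6
  row 3: a1 a2 a3 a4 b35 b36
Rows 1 and 3 agree on Instr; apply Instr→CourseID and equate their CourseID entries.
Rows 1 and 3 agree on Instr, Title; apply Instr, Title→Dept and equate their Dept entries.
Rows 1 and 2 agree on Term; apply Term→CourseID and equate their CourseID entries.
No row becomes fully distinguished — the join is lossy.

No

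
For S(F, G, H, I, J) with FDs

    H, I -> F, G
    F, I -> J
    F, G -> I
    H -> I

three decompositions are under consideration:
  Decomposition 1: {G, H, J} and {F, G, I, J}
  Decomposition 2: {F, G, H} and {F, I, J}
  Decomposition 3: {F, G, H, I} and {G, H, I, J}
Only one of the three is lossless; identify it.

Decomposition 3

Decomposition 1: common = {G, J}, closure = {G, J} → lossy.
Decomposition 2: common = {F}, closure = {F} → lossy.
Decomposition 3: common = {G, H, I}, closure = {F, G, H, I, J} → lossless.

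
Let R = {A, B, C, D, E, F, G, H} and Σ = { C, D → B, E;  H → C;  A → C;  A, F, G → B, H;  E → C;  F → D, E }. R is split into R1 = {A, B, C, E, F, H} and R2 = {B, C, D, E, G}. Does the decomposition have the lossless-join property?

Common attributes: R1 ∩ R2 = {B, C, E}.
No dependency enlarges {B, C, E}, so (B, C, E)⁺ = {B, C, E}.
The closure contains neither all of R1 = {A, B, C, E, F, H} nor all of R2 = {B, C, D, E, G}, so the common attributes are not a superkey of either fragment. The join is lossy.

No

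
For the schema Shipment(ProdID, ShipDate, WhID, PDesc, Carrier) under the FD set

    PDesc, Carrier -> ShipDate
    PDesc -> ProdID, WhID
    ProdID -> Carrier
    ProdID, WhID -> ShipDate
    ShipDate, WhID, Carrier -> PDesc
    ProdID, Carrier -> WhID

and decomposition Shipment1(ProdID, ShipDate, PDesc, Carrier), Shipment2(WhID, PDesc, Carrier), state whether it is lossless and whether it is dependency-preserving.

lossless but not dependency-preserving

Lossless test: (PDesc, Carrier)⁺ = {ProdID, ShipDate, WhID, PDesc, Carrier}, which contains all of one fragment — lossless.
Dependency preservation: the restricted closure of {ShipDate, WhID, Carrier} across the fragments never reaches {PDesc}, so ShipDate, WhID, Carrier → PDesc cannot be enforced without a join — not preserved.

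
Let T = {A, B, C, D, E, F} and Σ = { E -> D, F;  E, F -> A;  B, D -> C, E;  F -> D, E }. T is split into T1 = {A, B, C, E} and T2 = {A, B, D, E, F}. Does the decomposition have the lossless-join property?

Yes

Common attributes: T1 ∩ T2 = {A, B, E}.
Closure of {A, B, E}: E → D, F applies, adding D, F; B, D → C, E applies, adding C. So (A, B, E)⁺ = {A, B, C, D, E, F}.
This closure contains every attribute of T1, so T1 ∩ T2 → T1. The join is lossless.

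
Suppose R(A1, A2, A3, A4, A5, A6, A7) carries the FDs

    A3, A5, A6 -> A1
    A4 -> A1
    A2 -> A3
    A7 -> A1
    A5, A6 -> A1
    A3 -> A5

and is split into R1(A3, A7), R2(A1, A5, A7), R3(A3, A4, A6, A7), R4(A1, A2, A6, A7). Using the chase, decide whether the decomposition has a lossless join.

Chase test. Columns are A1, A2, A3, A4, A5, A6, A7; row i has aⱼ where attribute j ∈ Ri, else bᵢⱼ.
Initial tableau (one row per fragment):
  row 1: b11 b12 a3 b14 b15 b16 a7
  row 2: a1 b22 b23 b24 a5 b26 a7
  row 3: b31 b32 a3 a4 b35 a6 a7
  row 4: a1 a2 b43 b44 b45 a6 a7
Rows 1 and 2 agree on A7; apply A7→A1 and equate their A1 entries.
Rows 1 and 3 agree on A7; apply A7→A1 and equate their A1 entries.
Rows 1 and 3 agree on A3; apply A3→A5 and equate their A5 entries.
No row becomes fully distinguished — the join is lossy.

No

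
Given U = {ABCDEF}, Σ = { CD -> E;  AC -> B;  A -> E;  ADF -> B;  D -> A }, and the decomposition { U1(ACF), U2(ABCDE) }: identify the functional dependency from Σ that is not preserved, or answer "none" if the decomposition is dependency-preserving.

ADF -> B

Check ADF → B: no single fragment contains all of {ABDF}, and the restricted closure of {ADF} across the fragments never reaches {B}.
CD → E is preserved.
AC → B is preserved.
A → E is preserved.
D → A is preserved.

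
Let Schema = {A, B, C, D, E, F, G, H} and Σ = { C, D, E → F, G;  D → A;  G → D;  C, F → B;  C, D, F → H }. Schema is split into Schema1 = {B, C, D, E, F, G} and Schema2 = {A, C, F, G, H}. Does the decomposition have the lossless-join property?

Yes

Common attributes: Schema1 ∩ Schema2 = {C, F, G}.
Closure of {C, F, G}: G → D applies, adding D; C, F → B applies, adding B; C, D, F → H applies, adding H; D → A applies, adding A. So (C, F, G)⁺ = {A, B, C, D, F, G, H}.
This closure contains every attribute of Schema2, so Schema1 ∩ Schema2 → Schema2. The join is lossless.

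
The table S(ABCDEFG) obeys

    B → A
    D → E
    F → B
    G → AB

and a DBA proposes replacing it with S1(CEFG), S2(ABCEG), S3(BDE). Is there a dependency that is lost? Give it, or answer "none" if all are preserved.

Check F → B: no single fragment contains all of {BF}, and the restricted closure of {F} across the fragments never reaches {B}.
B → A is preserved.
D → E is preserved.
G → AB is preserved.

F → B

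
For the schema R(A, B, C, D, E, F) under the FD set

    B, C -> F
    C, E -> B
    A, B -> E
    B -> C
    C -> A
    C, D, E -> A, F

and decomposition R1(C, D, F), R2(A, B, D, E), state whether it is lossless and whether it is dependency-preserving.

Lossless test: (D)⁺ = {D}, which is a superkey of neither fragment — lossy.
Dependency preservation: the restricted closure of {B, C} across the fragments never reaches {F}, so B, C → F cannot be enforced without a join — not preserved.

lossy and not dependency-preserving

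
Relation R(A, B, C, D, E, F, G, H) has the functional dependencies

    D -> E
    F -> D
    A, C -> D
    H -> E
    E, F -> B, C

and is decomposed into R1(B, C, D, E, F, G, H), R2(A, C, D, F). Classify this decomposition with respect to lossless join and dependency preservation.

Lossless test: (C, D, F)⁺ = {B, C, D, E, F}, which is a superkey of neither fragment — lossy.
Dependency preservation: every FD's attributes lie within a single fragment, so each can be enforced locally — preserved.

lossy but dependency-preserving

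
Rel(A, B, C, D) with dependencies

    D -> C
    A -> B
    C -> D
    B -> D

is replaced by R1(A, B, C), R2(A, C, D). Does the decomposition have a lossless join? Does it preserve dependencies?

Lossless test: (A, C)⁺ = {A, B, C, D}, which contains all of one fragment — lossless.
Dependency preservation: B → D is not contained in any single fragment, but the restricted closure of its left-hand side across the fragments still reaches the right-hand side; the remaining FDs each lie inside some fragment. All dependencies are preserved.

lossless and dependency-preserving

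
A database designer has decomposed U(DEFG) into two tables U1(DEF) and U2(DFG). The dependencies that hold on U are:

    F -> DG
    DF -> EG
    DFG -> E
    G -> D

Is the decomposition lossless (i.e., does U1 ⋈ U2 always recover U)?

Common attributes: U1 ∩ U2 = {DF}.
Closure of {DF}: F → DG applies, adding G; DF → EG applies, adding E. So (DF)⁺ = {DEFG}.
This closure contains every attribute of U1, so U1 ∩ U2 → U1. The join is lossless.

Yes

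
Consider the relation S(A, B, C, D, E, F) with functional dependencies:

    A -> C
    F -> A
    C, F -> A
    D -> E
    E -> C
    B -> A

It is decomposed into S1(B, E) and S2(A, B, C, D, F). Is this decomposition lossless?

No

Common attributes: S1 ∩ S2 = {B}.
Closure of {B}: B → A applies, adding A; A → C applies, adding C. So (B)⁺ = {A, B, C}.
The closure contains neither all of S1 = {B, E} nor all of S2 = {A, B, C, D, F}, so the common attributes are not a superkey of either fragment. The join is lossy.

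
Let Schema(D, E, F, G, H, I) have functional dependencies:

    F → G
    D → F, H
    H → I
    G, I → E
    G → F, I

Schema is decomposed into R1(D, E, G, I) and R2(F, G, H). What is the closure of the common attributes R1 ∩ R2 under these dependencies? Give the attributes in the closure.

E, F, G, I

R1 ∩ R2 = {G}.
G → F, I applies, adding F, I
G, I → E applies, adding E
Closure: {E, F, G, I}.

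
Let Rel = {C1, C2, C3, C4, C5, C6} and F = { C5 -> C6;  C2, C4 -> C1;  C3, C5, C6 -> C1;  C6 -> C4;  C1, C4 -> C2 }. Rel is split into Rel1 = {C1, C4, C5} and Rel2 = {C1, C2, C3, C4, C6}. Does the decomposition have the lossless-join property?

No

Common attributes: Rel1 ∩ Rel2 = {C1, C4}.
Closure of {C1, C4}: C1, C4 → C2 applies, adding C2. So (C1, C4)⁺ = {C1, C2, C4}.
The closure contains neither all of Rel1 = {C1, C4, C5} nor all of Rel2 = {C1, C2, C3, C4, C6}, so the common attributes are not a superkey of either fragment. The join is lossy.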